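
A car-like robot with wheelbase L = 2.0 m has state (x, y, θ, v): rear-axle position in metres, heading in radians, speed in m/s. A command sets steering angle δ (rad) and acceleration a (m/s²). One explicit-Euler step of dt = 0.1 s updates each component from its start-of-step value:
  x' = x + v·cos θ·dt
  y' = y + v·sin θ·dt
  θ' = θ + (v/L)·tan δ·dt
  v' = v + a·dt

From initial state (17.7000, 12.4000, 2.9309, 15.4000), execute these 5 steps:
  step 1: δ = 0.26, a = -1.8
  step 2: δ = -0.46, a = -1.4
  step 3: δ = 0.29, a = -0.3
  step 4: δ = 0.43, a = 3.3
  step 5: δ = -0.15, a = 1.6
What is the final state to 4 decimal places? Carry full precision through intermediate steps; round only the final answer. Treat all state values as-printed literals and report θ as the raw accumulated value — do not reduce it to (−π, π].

(10.2759, 13.2447, 3.2126, 15.5400)

after step 1 (δ=0.26, a=-1.8): (16.194055, 12.722071, 3.135737, 15.220000)
after step 2 (δ=-0.46, a=-1.4): (14.672081, 12.730984, 2.758700, 15.080000)
after step 3 (δ=0.29, a=-0.3): (13.273279, 13.294381, 2.983703, 15.050000)
after step 4 (δ=0.43, a=3.3): (11.786999, 13.531018, 3.328816, 15.380000)
after step 5 (δ=-0.15, a=1.6): (10.275876, 13.244749, 3.212593, 15.540000)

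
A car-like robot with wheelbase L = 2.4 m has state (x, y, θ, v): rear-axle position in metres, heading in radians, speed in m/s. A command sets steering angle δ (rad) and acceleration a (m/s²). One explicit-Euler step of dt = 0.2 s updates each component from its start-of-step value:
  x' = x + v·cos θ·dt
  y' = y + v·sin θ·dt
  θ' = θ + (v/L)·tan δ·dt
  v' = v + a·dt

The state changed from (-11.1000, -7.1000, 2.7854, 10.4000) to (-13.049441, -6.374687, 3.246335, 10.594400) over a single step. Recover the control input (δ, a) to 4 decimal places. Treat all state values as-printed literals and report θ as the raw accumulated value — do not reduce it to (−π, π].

δ = 0.4888, a = 0.9720

a = (v'−v)/dt = (0.194400)/0.2 = 0.9720
Δθ = θ'−θ = 0.460935;  (v·dt/L) = 10.4000·0.2/2.4 = 0.866667
tan δ = Δθ·L/(v·dt) = 0.531848  →  δ = 0.4888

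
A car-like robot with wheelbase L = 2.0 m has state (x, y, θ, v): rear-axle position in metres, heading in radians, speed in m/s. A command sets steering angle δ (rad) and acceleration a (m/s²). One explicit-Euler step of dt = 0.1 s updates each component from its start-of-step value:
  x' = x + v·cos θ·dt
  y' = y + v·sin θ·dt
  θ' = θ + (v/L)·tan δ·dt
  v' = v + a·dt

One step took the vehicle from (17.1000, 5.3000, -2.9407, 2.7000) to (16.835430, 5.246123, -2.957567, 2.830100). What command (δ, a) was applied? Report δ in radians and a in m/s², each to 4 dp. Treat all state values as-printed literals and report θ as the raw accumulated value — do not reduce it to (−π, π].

a = (v'−v)/dt = (0.130100)/0.1 = 1.3010
Δθ = θ'−θ = -0.016867;  (v·dt/L) = 2.7000·0.1/2.0 = 0.135000
tan δ = Δθ·L/(v·dt) = -0.124941  →  δ = -0.1243

δ = -0.1243, a = 1.3010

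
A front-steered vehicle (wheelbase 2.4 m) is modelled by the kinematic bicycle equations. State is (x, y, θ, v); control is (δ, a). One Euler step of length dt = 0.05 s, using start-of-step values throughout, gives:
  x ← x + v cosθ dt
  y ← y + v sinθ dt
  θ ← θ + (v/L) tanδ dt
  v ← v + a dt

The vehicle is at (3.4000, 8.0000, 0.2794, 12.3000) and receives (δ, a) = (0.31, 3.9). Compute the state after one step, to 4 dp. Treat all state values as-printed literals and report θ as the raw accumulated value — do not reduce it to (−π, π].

(3.9912, 8.1696, 0.3615, 12.4950)

x' = 3.4000 + 12.3000·cos(0.2794)·0.05 = 3.9912
y' = 8.0000 + 12.3000·sin(0.2794)·0.05 = 8.1696
θ' = 0.2794 + (12.3000/2.4)·tan(0.31)·0.05 = 0.3615
v' = 12.3000 + 3.9000·0.05 = 12.4950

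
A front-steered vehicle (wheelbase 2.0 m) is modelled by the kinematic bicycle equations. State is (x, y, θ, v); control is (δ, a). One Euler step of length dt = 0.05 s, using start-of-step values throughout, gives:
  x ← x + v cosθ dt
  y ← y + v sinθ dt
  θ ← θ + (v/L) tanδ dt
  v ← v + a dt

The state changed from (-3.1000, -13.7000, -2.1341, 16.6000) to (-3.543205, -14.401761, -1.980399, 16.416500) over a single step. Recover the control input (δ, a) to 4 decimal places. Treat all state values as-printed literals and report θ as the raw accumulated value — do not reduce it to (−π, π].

δ = 0.3547, a = -3.6700

a = (v'−v)/dt = (-0.183500)/0.05 = -3.6700
Δθ = θ'−θ = 0.153701;  (v·dt/L) = 16.6000·0.05/2.0 = 0.415000
tan δ = Δθ·L/(v·dt) = 0.370364  →  δ = 0.3547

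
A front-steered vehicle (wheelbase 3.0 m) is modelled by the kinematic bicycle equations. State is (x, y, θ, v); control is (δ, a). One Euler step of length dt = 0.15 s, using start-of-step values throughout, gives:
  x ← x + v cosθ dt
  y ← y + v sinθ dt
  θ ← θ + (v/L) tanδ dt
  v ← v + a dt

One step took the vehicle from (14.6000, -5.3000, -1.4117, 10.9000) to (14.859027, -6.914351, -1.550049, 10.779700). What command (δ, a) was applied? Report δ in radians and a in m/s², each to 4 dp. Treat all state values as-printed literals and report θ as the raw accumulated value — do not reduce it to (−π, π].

δ = -0.2486, a = -0.8020

a = (v'−v)/dt = (-0.120300)/0.15 = -0.8020
Δθ = θ'−θ = -0.138349;  (v·dt/L) = 10.9000·0.15/3.0 = 0.545000
tan δ = Δθ·L/(v·dt) = -0.253851  →  δ = -0.2486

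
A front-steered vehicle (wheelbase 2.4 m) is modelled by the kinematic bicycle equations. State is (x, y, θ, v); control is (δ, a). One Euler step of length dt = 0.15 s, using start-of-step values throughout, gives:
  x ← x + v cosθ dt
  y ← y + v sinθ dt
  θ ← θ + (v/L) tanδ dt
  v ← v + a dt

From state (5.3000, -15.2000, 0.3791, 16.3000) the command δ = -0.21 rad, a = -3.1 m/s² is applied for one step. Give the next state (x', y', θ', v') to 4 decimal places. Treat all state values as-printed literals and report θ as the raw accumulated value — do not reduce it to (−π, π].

(7.5714, -14.2951, 0.1620, 15.8350)

x' = 5.3000 + 16.3000·cos(0.3791)·0.15 = 7.5714
y' = -15.2000 + 16.3000·sin(0.3791)·0.15 = -14.2951
θ' = 0.3791 + (16.3000/2.4)·tan(-0.21)·0.15 = 0.1620
v' = 16.3000 − 3.1000·0.15 = 15.8350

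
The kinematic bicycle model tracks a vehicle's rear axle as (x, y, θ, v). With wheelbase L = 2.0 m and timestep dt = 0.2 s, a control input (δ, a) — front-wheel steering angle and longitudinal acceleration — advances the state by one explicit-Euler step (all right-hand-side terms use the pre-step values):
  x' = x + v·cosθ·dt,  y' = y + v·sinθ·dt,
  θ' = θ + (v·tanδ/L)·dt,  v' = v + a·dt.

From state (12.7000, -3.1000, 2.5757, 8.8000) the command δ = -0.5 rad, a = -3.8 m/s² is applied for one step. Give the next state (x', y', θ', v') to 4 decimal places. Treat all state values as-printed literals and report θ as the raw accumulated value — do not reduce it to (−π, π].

x' = 12.7000 + 8.8000·cos(2.5757)·0.2 = 11.2144
y' = -3.1000 + 8.8000·sin(2.5757)·0.2 = -2.1563
θ' = 2.5757 + (8.8000/2.0)·tan(-0.5)·0.2 = 2.0950
v' = 8.8000 − 3.8000·0.2 = 8.0400

(11.2144, -2.1563, 2.0950, 8.0400)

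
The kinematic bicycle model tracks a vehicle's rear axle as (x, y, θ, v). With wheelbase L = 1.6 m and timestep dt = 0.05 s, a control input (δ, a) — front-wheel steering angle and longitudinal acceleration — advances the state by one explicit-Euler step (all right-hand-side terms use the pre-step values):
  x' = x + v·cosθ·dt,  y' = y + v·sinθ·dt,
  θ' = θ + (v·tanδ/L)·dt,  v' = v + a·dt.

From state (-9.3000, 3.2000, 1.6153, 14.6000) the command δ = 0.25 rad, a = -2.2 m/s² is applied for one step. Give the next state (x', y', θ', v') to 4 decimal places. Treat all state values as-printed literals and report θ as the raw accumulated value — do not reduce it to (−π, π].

x' = -9.3000 + 14.6000·cos(1.6153)·0.05 = -9.3325
y' = 3.2000 + 14.6000·sin(1.6153)·0.05 = 3.9293
θ' = 1.6153 + (14.6000/1.6)·tan(0.25)·0.05 = 1.7318
v' = 14.6000 − 2.2000·0.05 = 14.4900

(-9.3325, 3.9293, 1.7318, 14.4900)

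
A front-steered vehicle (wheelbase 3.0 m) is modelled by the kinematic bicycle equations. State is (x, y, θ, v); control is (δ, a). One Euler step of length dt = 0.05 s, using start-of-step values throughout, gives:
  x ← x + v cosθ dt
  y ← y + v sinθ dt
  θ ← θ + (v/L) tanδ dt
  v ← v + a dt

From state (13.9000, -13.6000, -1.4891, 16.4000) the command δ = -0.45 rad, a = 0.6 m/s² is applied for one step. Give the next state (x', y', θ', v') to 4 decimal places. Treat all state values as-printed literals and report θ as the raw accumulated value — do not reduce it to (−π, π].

(13.9669, -14.4173, -1.6211, 16.4300)

x' = 13.9000 + 16.4000·cos(-1.4891)·0.05 = 13.9669
y' = -13.6000 + 16.4000·sin(-1.4891)·0.05 = -14.4173
θ' = -1.4891 + (16.4000/3.0)·tan(-0.45)·0.05 = -1.6211
v' = 16.4000 + 0.6000·0.05 = 16.4300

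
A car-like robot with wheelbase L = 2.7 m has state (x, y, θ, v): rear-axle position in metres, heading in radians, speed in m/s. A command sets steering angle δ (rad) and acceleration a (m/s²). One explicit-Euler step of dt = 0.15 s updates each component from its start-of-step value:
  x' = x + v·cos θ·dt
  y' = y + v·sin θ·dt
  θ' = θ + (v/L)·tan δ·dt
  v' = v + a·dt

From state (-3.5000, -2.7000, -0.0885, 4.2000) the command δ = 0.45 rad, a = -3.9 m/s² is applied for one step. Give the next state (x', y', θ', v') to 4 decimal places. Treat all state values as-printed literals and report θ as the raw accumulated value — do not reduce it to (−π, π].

(-2.8725, -2.7557, 0.0242, 3.6150)

x' = -3.5000 + 4.2000·cos(-0.0885)·0.15 = -2.8725
y' = -2.7000 + 4.2000·sin(-0.0885)·0.15 = -2.7557
θ' = -0.0885 + (4.2000/2.7)·tan(0.45)·0.15 = 0.0242
v' = 4.2000 − 3.9000·0.15 = 3.6150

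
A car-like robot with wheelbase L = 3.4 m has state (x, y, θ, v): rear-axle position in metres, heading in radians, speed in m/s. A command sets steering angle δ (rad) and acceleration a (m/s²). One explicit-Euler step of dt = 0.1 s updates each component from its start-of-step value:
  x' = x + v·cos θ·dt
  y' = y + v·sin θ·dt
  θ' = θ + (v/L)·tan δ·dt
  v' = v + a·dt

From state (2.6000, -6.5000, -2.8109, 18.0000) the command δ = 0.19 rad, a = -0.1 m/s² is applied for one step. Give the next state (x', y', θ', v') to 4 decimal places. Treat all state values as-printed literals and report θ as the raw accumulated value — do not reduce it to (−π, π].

x' = 2.6000 + 18.0000·cos(-2.8109)·0.1 = 0.8975
y' = -6.5000 + 18.0000·sin(-2.8109)·0.1 = -7.0845
θ' = -2.8109 + (18.0000/3.4)·tan(0.19)·0.1 = -2.7091
v' = 18.0000 − 0.1000·0.1 = 17.9900

(0.8975, -7.0845, -2.7091, 17.9900)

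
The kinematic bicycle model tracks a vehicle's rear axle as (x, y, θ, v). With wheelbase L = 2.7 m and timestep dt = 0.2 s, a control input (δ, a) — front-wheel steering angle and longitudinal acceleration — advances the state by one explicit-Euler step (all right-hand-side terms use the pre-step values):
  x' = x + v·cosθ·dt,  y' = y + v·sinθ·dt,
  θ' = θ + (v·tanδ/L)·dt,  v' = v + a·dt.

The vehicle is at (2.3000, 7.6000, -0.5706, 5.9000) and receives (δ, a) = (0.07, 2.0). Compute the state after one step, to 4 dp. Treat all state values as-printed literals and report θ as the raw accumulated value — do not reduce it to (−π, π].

(3.2931, 6.9626, -0.5400, 6.3000)

x' = 2.3000 + 5.9000·cos(-0.5706)·0.2 = 3.2931
y' = 7.6000 + 5.9000·sin(-0.5706)·0.2 = 6.9626
θ' = -0.5706 + (5.9000/2.7)·tan(0.07)·0.2 = -0.5400
v' = 5.9000 + 2.0000·0.2 = 6.3000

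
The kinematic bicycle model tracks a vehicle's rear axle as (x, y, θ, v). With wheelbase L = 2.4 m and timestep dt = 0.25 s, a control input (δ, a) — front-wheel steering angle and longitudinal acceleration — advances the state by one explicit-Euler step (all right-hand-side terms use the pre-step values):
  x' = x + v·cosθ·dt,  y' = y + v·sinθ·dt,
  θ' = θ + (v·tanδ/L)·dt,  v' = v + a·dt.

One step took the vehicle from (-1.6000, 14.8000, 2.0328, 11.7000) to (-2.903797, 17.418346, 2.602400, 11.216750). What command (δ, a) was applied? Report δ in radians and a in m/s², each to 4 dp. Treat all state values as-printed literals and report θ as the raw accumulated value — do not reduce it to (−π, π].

δ = 0.4372, a = -1.9330

a = (v'−v)/dt = (-0.483250)/0.25 = -1.9330
Δθ = θ'−θ = 0.569600;  (v·dt/L) = 11.7000·0.25/2.4 = 1.218750
tan δ = Δθ·L/(v·dt) = 0.467364  →  δ = 0.4372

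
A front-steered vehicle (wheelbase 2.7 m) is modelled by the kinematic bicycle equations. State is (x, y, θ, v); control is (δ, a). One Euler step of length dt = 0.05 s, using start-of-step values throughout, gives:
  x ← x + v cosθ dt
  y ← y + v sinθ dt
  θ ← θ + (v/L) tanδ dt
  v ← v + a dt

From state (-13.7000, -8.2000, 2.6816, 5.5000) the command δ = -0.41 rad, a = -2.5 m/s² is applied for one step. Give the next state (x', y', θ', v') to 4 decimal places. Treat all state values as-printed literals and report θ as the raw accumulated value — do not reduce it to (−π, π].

x' = -13.7000 + 5.5000·cos(2.6816)·0.05 = -13.9464
y' = -8.2000 + 5.5000·sin(2.6816)·0.05 = -8.0779
θ' = 2.6816 + (5.5000/2.7)·tan(-0.41)·0.05 = 2.6373
v' = 5.5000 − 2.5000·0.05 = 5.3750

(-13.9464, -8.0779, 2.6373, 5.3750)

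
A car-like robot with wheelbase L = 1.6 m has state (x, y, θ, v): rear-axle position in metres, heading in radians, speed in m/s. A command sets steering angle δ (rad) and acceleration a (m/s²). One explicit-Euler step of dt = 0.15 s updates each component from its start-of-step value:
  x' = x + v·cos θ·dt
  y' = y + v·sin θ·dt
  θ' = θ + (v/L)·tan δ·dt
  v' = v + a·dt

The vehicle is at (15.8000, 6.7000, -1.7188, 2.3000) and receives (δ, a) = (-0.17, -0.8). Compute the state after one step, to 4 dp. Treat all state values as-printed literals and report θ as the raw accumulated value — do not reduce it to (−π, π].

x' = 15.8000 + 2.3000·cos(-1.7188)·0.15 = 15.7491
y' = 6.7000 + 2.3000·sin(-1.7188)·0.15 = 6.3588
θ' = -1.7188 + (2.3000/1.6)·tan(-0.17)·0.15 = -1.7558
v' = 2.3000 − 0.8000·0.15 = 2.1800

(15.7491, 6.3588, -1.7558, 2.1800)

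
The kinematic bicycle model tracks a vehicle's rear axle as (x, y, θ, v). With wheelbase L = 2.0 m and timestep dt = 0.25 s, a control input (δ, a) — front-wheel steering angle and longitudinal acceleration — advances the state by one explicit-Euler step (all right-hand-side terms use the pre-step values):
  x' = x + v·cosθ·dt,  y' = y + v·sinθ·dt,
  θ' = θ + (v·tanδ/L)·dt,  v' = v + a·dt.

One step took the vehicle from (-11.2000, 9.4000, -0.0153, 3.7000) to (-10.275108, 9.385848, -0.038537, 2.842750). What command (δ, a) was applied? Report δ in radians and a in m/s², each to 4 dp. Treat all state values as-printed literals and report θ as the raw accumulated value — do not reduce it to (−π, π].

a = (v'−v)/dt = (-0.857250)/0.25 = -3.4290
Δθ = θ'−θ = -0.023237;  (v·dt/L) = 3.7000·0.25/2.0 = 0.462500
tan δ = Δθ·L/(v·dt) = -0.050242  →  δ = -0.0502

δ = -0.0502, a = -3.4290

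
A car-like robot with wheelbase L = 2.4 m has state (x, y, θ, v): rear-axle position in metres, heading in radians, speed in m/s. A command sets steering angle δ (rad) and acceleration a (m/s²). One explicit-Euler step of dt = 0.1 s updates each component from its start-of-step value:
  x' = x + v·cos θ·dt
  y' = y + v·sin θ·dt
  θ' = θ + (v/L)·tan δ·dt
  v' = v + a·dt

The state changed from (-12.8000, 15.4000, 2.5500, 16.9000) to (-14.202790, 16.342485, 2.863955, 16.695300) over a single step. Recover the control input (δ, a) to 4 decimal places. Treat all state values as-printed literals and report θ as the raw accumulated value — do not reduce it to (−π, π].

a = (v'−v)/dt = (-0.204700)/0.1 = -2.0470
Δθ = θ'−θ = 0.313955;  (v·dt/L) = 16.9000·0.1/2.4 = 0.704167
tan δ = Δθ·L/(v·dt) = 0.445853  →  δ = 0.4194

δ = 0.4194, a = -2.0470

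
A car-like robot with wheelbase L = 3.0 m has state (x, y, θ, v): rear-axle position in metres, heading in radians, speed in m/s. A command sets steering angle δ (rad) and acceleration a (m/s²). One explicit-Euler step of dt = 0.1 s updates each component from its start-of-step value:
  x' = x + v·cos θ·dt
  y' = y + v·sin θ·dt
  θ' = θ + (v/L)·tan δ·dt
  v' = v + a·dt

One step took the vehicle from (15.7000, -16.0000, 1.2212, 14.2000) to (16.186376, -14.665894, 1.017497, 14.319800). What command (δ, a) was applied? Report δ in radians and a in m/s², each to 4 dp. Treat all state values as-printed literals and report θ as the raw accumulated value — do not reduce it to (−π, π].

a = (v'−v)/dt = (0.119800)/0.1 = 1.1980
Δθ = θ'−θ = -0.203703;  (v·dt/L) = 14.2000·0.1/3.0 = 0.473333
tan δ = Δθ·L/(v·dt) = -0.430358  →  δ = -0.4064

δ = -0.4064, a = 1.1980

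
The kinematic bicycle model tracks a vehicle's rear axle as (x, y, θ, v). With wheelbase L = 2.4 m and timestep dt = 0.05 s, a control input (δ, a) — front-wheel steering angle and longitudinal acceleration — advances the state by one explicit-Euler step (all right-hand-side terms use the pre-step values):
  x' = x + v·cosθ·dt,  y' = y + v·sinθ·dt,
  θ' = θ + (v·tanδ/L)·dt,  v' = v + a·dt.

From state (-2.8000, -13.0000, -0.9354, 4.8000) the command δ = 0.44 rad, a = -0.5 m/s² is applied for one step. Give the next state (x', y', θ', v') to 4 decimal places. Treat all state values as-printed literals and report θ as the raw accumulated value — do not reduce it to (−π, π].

(-2.6576, -13.1932, -0.8883, 4.7750)

x' = -2.8000 + 4.8000·cos(-0.9354)·0.05 = -2.6576
y' = -13.0000 + 4.8000·sin(-0.9354)·0.05 = -13.1932
θ' = -0.9354 + (4.8000/2.4)·tan(0.44)·0.05 = -0.8883
v' = 4.8000 − 0.5000·0.05 = 4.7750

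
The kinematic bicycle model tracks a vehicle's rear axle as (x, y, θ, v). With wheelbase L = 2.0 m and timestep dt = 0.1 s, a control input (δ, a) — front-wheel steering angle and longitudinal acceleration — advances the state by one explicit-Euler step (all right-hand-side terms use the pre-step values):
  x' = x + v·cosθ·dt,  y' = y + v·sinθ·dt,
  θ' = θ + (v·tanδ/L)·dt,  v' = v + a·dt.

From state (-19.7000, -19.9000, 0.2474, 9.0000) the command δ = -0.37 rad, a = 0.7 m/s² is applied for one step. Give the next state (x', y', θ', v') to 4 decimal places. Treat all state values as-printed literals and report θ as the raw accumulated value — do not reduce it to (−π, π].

(-18.8274, -19.6796, 0.0729, 9.0700)

x' = -19.7000 + 9.0000·cos(0.2474)·0.1 = -18.8274
y' = -19.9000 + 9.0000·sin(0.2474)·0.1 = -19.6796
θ' = 0.2474 + (9.0000/2.0)·tan(-0.37)·0.1 = 0.0729
v' = 9.0000 + 0.7000·0.1 = 9.0700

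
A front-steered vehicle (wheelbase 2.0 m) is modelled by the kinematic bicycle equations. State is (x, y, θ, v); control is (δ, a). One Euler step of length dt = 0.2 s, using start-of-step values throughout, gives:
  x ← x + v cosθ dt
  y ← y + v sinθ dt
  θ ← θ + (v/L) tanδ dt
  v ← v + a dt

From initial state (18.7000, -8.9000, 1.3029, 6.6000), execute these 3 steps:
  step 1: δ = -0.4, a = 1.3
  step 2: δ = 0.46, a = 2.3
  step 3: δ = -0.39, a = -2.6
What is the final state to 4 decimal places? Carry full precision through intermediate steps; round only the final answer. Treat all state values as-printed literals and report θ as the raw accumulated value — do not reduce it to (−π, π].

(20.0639, -5.0225, 1.0628, 6.8000)

after step 1 (δ=-0.4, a=1.3): (19.049408, -7.627085, 1.023856, 6.860000)
after step 2 (δ=0.46, a=2.3): (19.762953, -6.455232, 1.363734, 7.320000)
after step 3 (δ=-0.39, a=-2.6): (20.063930, -5.022504, 1.062842, 6.800000)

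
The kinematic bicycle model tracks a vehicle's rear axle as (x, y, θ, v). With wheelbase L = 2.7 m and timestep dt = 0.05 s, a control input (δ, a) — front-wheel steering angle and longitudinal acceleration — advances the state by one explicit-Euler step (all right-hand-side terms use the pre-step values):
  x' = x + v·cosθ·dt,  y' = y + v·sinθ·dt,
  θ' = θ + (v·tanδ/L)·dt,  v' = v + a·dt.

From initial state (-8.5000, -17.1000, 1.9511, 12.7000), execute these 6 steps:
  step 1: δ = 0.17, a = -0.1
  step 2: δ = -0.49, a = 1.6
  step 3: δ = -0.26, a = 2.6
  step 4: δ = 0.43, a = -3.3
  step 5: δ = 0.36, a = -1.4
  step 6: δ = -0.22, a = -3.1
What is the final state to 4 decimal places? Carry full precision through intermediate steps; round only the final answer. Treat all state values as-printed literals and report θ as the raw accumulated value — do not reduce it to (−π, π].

after step 1 (δ=0.17, a=-0.1): (-8.735714, -16.510370, 1.991471, 12.695000)
after step 2 (δ=-0.49, a=1.6): (-8.994931, -15.930961, 1.866076, 12.775000)
after step 3 (δ=-0.26, a=2.6): (-9.180811, -15.319856, 1.803142, 12.905000)
after step 4 (δ=0.43, a=-3.3): (-9.329387, -14.691944, 1.912744, 12.740000)
after step 5 (δ=0.36, a=-1.4): (-9.542987, -14.091824, 2.001547, 12.670000)
after step 6 (δ=-0.22, a=-3.1): (-9.807507, -13.516193, 1.949079, 12.515000)

(-9.8075, -13.5162, 1.9491, 12.5150)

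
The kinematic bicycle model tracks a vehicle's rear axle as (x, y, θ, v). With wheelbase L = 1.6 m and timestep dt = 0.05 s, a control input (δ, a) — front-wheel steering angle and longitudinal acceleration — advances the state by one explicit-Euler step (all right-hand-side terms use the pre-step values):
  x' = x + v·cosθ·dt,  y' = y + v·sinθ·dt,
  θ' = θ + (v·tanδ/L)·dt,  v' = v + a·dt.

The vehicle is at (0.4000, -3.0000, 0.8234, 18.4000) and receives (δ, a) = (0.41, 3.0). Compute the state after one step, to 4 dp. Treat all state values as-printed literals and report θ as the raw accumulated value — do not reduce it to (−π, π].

(1.0254, -2.3252, 1.0733, 18.5500)

x' = 0.4000 + 18.4000·cos(0.8234)·0.05 = 1.0254
y' = -3.0000 + 18.4000·sin(0.8234)·0.05 = -2.3252
θ' = 0.8234 + (18.4000/1.6)·tan(0.41)·0.05 = 1.0733
v' = 18.4000 + 3.0000·0.05 = 18.5500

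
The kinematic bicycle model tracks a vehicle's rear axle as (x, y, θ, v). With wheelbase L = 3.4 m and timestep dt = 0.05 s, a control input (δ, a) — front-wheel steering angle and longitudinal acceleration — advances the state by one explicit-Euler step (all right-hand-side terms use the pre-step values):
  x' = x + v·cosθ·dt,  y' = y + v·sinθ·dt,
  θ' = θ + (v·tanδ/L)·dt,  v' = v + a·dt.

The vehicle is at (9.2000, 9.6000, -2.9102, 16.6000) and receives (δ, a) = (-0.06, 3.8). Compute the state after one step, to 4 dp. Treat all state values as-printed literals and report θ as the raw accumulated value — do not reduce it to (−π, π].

x' = 9.2000 + 16.6000·cos(-2.9102)·0.05 = 8.3921
y' = 9.6000 + 16.6000·sin(-2.9102)·0.05 = 9.4097
θ' = -2.9102 + (16.6000/3.4)·tan(-0.06)·0.05 = -2.9249
v' = 16.6000 + 3.8000·0.05 = 16.7900

(8.3921, 9.4097, -2.9249, 16.7900)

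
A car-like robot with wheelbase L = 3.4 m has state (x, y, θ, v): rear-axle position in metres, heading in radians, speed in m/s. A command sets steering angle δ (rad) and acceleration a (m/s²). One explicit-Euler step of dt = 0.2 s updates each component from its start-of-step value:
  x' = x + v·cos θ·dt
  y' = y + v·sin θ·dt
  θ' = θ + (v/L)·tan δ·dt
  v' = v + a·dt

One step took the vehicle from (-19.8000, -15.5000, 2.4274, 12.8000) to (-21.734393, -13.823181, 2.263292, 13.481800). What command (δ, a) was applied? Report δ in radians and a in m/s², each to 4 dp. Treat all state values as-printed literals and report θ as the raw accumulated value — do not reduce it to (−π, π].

δ = -0.2146, a = 3.4090

a = (v'−v)/dt = (0.681800)/0.2 = 3.4090
Δθ = θ'−θ = -0.164108;  (v·dt/L) = 12.8000·0.2/3.4 = 0.752941
tan δ = Δθ·L/(v·dt) = -0.217956  →  δ = -0.2146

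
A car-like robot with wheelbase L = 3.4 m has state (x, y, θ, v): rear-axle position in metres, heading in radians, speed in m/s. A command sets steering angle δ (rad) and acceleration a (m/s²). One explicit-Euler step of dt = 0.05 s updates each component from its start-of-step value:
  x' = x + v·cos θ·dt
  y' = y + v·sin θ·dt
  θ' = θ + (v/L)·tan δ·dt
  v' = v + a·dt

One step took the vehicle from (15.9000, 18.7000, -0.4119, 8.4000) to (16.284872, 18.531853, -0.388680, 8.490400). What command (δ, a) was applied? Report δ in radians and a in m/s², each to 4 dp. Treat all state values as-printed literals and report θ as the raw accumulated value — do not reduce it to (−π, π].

δ = 0.1858, a = 1.8080

a = (v'−v)/dt = (0.090400)/0.05 = 1.8080
Δθ = θ'−θ = 0.023220;  (v·dt/L) = 8.4000·0.05/3.4 = 0.123529
tan δ = Δθ·L/(v·dt) = 0.187971  →  δ = 0.1858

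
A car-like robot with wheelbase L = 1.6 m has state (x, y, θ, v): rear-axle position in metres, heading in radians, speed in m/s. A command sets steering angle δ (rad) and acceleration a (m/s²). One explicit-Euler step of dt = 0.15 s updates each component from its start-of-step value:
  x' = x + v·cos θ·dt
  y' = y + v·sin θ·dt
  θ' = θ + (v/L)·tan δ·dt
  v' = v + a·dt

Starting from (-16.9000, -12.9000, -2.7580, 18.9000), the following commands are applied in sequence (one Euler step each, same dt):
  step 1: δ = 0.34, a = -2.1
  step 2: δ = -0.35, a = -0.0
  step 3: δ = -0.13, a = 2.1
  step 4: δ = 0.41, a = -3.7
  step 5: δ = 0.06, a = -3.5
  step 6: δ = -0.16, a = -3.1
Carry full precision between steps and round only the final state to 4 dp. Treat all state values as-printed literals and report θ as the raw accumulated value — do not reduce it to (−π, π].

after step 1 (δ=0.34, a=-2.1): (-19.528969, -13.961011, -2.131222, 18.585000)
after step 2 (δ=-0.35, a=-0.0): (-21.010790, -16.322316, -2.767228, 18.585000)
after step 3 (δ=-0.13, a=2.1): (-23.605460, -17.341745, -2.995017, 18.900000)
after step 4 (δ=0.41, a=-3.7): (-26.410061, -17.755800, -2.224905, 18.345000)
after step 5 (δ=0.06, a=-3.5): (-28.084368, -19.939564, -2.121590, 17.820000)
after step 6 (δ=-0.16, a=-3.1): (-29.483320, -22.217252, -2.391195, 17.355000)

(-29.4833, -22.2173, -2.3912, 17.3550)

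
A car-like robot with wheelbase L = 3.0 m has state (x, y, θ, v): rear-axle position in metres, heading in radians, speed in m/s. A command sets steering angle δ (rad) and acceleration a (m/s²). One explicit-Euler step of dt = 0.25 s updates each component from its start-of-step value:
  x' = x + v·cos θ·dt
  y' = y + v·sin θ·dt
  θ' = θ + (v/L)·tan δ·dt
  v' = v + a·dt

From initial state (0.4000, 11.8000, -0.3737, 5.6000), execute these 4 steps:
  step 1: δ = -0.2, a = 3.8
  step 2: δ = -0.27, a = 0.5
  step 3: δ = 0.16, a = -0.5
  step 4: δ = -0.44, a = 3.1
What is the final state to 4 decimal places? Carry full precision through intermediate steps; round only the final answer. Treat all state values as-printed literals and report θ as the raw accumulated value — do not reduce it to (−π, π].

after step 1 (δ=-0.2, a=3.8): (1.703376, 11.288912, -0.468298, 6.550000)
after step 2 (δ=-0.27, a=0.5): (3.164579, 10.549797, -0.619362, 6.675000)
after step 3 (δ=0.16, a=-0.5): (4.523358, 9.581062, -0.529595, 6.550000)
after step 4 (δ=-0.44, a=3.1): (5.936540, 8.753824, -0.786562, 7.325000)

(5.9365, 8.7538, -0.7866, 7.3250)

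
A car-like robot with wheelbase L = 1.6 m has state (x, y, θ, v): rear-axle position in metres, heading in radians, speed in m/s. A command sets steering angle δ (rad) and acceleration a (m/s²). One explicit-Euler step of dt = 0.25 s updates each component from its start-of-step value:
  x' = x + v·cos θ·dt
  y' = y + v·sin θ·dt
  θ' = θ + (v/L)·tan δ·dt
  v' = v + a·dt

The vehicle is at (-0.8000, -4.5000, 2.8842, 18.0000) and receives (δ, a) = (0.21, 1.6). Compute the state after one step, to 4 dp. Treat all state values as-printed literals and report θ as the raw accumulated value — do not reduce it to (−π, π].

(-5.1518, -3.3545, 3.4837, 18.4000)

x' = -0.8000 + 18.0000·cos(2.8842)·0.25 = -5.1518
y' = -4.5000 + 18.0000·sin(2.8842)·0.25 = -3.3545
θ' = 2.8842 + (18.0000/1.6)·tan(0.21)·0.25 = 3.4837
v' = 18.0000 + 1.6000·0.25 = 18.4000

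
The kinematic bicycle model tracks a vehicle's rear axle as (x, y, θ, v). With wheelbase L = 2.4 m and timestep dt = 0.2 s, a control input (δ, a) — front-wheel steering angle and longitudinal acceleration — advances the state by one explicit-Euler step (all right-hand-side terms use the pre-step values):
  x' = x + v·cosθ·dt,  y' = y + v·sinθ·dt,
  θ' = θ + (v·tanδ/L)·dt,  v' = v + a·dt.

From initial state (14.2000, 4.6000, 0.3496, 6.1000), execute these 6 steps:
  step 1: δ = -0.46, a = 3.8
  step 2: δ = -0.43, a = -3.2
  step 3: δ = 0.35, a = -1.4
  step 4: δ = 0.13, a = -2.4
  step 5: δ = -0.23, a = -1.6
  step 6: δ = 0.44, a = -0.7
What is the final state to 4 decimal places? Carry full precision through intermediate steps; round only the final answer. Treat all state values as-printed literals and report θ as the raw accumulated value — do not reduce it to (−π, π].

after step 1 (δ=-0.46, a=3.8): (15.346202, 5.017877, 0.097747, 6.860000)
after step 2 (δ=-0.43, a=-3.2): (16.711653, 5.151772, -0.164431, 6.220000)
after step 3 (δ=0.35, a=-1.4): (17.938873, 4.948140, 0.024775, 5.940000)
after step 4 (δ=0.13, a=-2.4): (19.126509, 4.977570, 0.089490, 5.460000)
after step 5 (δ=-0.23, a=-1.6): (20.214139, 5.075162, -0.017045, 5.140000)
after step 6 (δ=0.44, a=-0.7): (21.241990, 5.057640, 0.184606, 5.000000)

(21.2420, 5.0576, 0.1846, 5.0000)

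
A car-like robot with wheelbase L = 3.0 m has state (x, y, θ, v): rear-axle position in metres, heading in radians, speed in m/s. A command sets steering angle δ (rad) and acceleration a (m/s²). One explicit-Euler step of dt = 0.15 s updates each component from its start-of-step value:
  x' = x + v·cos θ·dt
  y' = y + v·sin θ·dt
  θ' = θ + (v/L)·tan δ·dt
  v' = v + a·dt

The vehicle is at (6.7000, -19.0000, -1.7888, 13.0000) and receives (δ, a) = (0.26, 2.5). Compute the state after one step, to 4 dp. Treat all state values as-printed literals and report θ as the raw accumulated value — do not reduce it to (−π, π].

x' = 6.7000 + 13.0000·cos(-1.7888)·0.15 = 6.2783
y' = -19.0000 + 13.0000·sin(-1.7888)·0.15 = -20.9038
θ' = -1.7888 + (13.0000/3.0)·tan(0.26)·0.15 = -1.6159
v' = 13.0000 + 2.5000·0.15 = 13.3750

(6.2783, -20.9038, -1.6159, 13.3750)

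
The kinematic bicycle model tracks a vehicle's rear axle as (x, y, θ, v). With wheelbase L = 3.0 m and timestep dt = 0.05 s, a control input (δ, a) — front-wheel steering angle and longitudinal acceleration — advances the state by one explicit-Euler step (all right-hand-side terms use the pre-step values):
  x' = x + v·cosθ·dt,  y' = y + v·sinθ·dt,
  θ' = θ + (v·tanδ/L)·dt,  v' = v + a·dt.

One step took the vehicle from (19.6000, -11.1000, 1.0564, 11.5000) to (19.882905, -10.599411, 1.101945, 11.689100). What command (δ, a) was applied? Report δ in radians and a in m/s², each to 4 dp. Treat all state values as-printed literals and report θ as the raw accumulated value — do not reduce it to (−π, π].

δ = 0.2333, a = 3.7820

a = (v'−v)/dt = (0.189100)/0.05 = 3.7820
Δθ = θ'−θ = 0.045545;  (v·dt/L) = 11.5000·0.05/3.0 = 0.191667
tan δ = Δθ·L/(v·dt) = 0.237626  →  δ = 0.2333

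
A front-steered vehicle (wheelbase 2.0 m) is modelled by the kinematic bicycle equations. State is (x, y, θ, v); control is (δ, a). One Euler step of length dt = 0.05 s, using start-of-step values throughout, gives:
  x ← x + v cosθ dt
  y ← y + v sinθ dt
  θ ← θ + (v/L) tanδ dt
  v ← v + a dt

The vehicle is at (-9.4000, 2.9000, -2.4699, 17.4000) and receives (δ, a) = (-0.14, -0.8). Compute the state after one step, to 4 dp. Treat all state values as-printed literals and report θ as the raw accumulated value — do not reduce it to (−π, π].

(-10.0810, 2.3586, -2.5312, 17.3600)

x' = -9.4000 + 17.4000·cos(-2.4699)·0.05 = -10.0810
y' = 2.9000 + 17.4000·sin(-2.4699)·0.05 = 2.3586
θ' = -2.4699 + (17.4000/2.0)·tan(-0.14)·0.05 = -2.5312
v' = 17.4000 − 0.8000·0.05 = 17.3600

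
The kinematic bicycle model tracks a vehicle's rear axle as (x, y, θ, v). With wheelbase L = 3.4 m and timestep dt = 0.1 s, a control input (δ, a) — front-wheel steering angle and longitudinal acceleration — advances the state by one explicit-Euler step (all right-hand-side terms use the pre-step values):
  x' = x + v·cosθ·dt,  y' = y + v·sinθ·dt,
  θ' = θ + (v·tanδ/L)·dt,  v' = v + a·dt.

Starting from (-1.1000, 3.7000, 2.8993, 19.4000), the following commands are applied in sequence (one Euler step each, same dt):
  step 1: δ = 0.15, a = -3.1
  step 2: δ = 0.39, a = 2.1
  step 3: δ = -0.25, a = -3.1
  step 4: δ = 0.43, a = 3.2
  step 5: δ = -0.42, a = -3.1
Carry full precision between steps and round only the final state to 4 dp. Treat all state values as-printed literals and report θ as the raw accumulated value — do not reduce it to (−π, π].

after step 1 (δ=0.15, a=-3.1): (-2.983333, 4.165462, 2.985536, 19.090000)
after step 2 (δ=0.39, a=2.1): (-4.869135, 4.462167, 3.216331, 19.300000)
after step 3 (δ=-0.25, a=-3.1): (-6.793747, 4.318055, 3.071387, 18.990000)
after step 4 (δ=0.43, a=3.2): (-8.688069, 4.451266, 3.327540, 19.310000)
after step 5 (δ=-0.42, a=-3.1): (-10.585782, 4.094267, 3.073914, 19.000000)

(-10.5858, 4.0943, 3.0739, 19.0000)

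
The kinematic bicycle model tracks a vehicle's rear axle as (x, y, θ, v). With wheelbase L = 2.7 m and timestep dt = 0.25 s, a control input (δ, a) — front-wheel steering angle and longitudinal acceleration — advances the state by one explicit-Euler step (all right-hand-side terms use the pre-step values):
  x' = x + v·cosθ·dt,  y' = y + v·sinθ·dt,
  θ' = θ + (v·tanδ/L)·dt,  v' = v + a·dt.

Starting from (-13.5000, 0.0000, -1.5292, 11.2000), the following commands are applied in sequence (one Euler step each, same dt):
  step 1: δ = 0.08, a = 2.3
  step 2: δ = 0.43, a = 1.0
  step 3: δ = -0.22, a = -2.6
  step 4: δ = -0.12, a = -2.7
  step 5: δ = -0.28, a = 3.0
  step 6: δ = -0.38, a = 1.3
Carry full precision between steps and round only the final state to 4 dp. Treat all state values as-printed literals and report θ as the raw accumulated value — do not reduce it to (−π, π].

after step 1 (δ=0.08, a=2.3): (-13.383564, -2.797578, -1.446060, 11.775000)
after step 2 (δ=0.43, a=1.0): (-13.017322, -5.718456, -0.946035, 12.025000)
after step 3 (δ=-0.22, a=-2.6): (-11.258956, -8.156835, -1.195019, 11.375000)
after step 4 (δ=-0.12, a=-2.7): (-10.215311, -10.802155, -1.322018, 10.700000)
after step 5 (δ=-0.28, a=3.0): (-9.556673, -13.394802, -1.606910, 11.450000)
after step 6 (δ=-0.38, a=1.3): (-9.660025, -16.255436, -2.030361, 11.775000)

(-9.6600, -16.2554, -2.0304, 11.7750)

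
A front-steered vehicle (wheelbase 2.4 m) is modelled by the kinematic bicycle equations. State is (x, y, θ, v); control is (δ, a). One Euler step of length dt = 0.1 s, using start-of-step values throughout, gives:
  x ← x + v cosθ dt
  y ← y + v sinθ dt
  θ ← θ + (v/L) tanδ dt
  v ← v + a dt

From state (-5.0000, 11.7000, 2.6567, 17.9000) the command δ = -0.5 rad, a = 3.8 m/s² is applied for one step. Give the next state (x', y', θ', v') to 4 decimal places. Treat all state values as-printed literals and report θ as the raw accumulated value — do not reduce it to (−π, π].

(-6.5837, 12.5343, 2.2492, 18.2800)

x' = -5.0000 + 17.9000·cos(2.6567)·0.1 = -6.5837
y' = 11.7000 + 17.9000·sin(2.6567)·0.1 = 12.5343
θ' = 2.6567 + (17.9000/2.4)·tan(-0.5)·0.1 = 2.2492
v' = 17.9000 + 3.8000·0.1 = 18.2800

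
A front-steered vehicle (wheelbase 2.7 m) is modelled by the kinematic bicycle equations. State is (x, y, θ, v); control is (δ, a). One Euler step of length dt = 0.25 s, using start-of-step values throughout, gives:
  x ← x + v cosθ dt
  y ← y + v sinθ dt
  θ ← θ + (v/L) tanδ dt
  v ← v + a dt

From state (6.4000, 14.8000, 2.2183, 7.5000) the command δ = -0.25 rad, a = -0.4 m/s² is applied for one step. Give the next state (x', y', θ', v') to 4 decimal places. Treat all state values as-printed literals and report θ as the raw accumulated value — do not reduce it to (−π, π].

x' = 6.4000 + 7.5000·cos(2.2183)·0.25 = 5.2690
y' = 14.8000 + 7.5000·sin(2.2183)·0.25 = 16.2955
θ' = 2.2183 + (7.5000/2.7)·tan(-0.25)·0.25 = 2.0410
v' = 7.5000 − 0.4000·0.25 = 7.4000

(5.2690, 16.2955, 2.0410, 7.4000)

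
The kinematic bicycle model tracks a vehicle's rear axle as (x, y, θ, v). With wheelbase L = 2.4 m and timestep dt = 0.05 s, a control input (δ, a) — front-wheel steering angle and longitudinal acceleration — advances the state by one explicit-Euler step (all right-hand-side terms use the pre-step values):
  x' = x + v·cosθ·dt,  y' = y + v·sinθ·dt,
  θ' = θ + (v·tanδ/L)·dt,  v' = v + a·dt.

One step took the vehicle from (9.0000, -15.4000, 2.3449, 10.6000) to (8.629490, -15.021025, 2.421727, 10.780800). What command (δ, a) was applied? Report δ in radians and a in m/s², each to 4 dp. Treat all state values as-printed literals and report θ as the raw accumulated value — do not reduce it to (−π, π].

a = (v'−v)/dt = (0.180800)/0.05 = 3.6160
Δθ = θ'−θ = 0.076827;  (v·dt/L) = 10.6000·0.05/2.4 = 0.220833
tan δ = Δθ·L/(v·dt) = 0.347896  →  δ = 0.3348

δ = 0.3348, a = 3.6160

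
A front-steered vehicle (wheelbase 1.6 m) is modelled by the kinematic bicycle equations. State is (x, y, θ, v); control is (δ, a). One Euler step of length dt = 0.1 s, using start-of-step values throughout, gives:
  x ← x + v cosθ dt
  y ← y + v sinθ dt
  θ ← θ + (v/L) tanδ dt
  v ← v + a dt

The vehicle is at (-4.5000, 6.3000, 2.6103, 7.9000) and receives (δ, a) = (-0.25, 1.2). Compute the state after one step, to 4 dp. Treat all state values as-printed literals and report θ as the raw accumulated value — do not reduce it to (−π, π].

(-5.1811, 6.7003, 2.4842, 8.0200)

x' = -4.5000 + 7.9000·cos(2.6103)·0.1 = -5.1811
y' = 6.3000 + 7.9000·sin(2.6103)·0.1 = 6.7003
θ' = 2.6103 + (7.9000/1.6)·tan(-0.25)·0.1 = 2.4842
v' = 7.9000 + 1.2000·0.1 = 8.0200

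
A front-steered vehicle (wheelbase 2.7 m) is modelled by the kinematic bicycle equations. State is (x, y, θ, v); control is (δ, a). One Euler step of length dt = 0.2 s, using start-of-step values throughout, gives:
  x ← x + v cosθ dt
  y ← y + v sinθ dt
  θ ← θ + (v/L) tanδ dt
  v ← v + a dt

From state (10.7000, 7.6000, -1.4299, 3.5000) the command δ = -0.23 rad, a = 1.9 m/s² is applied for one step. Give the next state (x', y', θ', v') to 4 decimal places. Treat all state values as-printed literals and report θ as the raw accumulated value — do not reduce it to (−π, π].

(10.7983, 6.9069, -1.4906, 3.8800)

x' = 10.7000 + 3.5000·cos(-1.4299)·0.2 = 10.7983
y' = 7.6000 + 3.5000·sin(-1.4299)·0.2 = 6.9069
θ' = -1.4299 + (3.5000/2.7)·tan(-0.23)·0.2 = -1.4906
v' = 3.5000 + 1.9000·0.2 = 3.8800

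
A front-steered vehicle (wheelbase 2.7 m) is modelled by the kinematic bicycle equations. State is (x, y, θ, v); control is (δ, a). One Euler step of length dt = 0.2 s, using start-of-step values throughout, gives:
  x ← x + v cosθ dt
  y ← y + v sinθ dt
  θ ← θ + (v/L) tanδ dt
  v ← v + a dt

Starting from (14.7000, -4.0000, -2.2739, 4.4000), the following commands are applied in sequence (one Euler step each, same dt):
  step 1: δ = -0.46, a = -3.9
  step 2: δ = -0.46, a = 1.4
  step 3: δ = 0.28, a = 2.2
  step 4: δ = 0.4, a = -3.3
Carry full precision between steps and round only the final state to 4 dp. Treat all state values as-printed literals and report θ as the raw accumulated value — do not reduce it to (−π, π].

after step 1 (δ=-0.46, a=-3.9): (14.131002, -4.671298, -2.435380, 3.620000)
after step 2 (δ=-0.46, a=1.4): (13.580165, -5.141143, -2.568233, 3.900000)
after step 3 (δ=0.28, a=2.2): (12.924900, -5.564260, -2.485162, 4.340000)
after step 4 (δ=0.4, a=-3.3): (12.237291, -6.093995, -2.349242, 3.680000)

(12.2373, -6.0940, -2.3492, 3.6800)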